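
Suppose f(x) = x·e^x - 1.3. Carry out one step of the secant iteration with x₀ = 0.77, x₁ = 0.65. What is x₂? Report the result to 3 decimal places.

f(0.77) = 0.36302, f(0.65) = -0.05490
x₂ = 0.65000 − (-0.05490)·(0.65000 − 0.77000) / (-0.05490 − 0.36302) = 0.65000 − (0.00659)/(-0.41792) = 0.66576

0.666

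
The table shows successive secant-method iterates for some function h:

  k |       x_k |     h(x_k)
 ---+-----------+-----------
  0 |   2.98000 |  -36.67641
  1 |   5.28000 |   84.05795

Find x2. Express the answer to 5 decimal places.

3.67869

x2 = 5.28000 − 84.05795·(5.28000 − 2.98000) / (84.05795 − (-36.67641))
   = 5.28000 − (193.3332850)/(120.7343600) = 3.6786888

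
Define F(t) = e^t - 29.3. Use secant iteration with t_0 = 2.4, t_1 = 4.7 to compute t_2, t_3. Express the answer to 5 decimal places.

F(2.4) = -18.2768236, F(4.7) = 80.6471725
t_2 = 4.7000000 − 80.6471725·(4.7000000 − 2.4000000) / (80.6471725 − (-18.2768236)) = 4.7000000 − (185.4884966)/(98.9239961) = 2.8249393
F(2.8249393) = -12.4400783
t_3 = 2.8249393 − (-12.4400783)·(2.8249393 − 4.7000000) / (-12.4400783 − 80.6471725) = 2.8249393 − (23.3259019)/(-93.0872508) = 3.0755204

2.82494, 3.07552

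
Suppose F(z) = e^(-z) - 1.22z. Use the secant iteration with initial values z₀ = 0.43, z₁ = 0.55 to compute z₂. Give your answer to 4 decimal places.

0.4987

F(0.43) = 0.125909, F(0.55) = -0.094050
z₂ = 0.550000 − (-0.094050)·(0.550000 − 0.430000) / (-0.094050 − 0.125909) = 0.550000 − (-0.011286)/(-0.219959) = 0.498690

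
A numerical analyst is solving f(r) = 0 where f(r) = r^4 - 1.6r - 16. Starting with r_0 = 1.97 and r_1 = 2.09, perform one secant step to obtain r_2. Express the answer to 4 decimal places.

f(1.97) = -4.090615, f(2.09) = -0.263702
r_2 = 2.090000 − (-0.263702)·(2.090000 − 1.970000) / (-0.263702 − (-4.090615)) = 2.090000 − (-0.031644)/(3.826913) = 2.098269

2.0983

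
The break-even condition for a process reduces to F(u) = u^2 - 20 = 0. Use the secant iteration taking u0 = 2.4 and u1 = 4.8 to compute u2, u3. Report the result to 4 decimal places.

4.3778, 4.4688

F(2.4) = -14.240000, F(4.8) = 3.040000
u2 = 4.800000 − 3.040000·(4.800000 − 2.400000) / (3.040000 − (-14.240000)) = 4.800000 − (7.296000)/(17.280000) = 4.377778
F(4.377778) = -0.835062
u3 = 4.377778 − (-0.835062)·(4.377778 − 4.800000) / (-0.835062 − 3.040000) = 4.377778 − (0.352582)/(-3.875062) = 4.468765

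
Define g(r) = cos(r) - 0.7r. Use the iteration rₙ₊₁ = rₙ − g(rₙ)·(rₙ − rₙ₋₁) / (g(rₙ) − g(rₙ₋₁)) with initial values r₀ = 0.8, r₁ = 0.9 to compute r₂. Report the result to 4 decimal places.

0.8942

g(0.8) = 0.136707, g(0.9) = -0.008390
r₂ = 0.900000 − (-0.008390)·(0.900000 − 0.800000) / (-0.008390 − 0.136707) = 0.900000 − (-0.000839)/(-0.145097) = 0.894218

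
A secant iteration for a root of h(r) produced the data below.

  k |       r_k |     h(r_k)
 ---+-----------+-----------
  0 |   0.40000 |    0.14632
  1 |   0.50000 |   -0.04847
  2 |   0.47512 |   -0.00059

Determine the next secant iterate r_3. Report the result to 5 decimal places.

r_3 = 0.47512 − (-0.00059)·(0.47512 − 0.50000) / (-0.00059 − (-0.04847))
   = 0.47512 − (0.0000147)/(0.0478800) = 0.4748134

0.47481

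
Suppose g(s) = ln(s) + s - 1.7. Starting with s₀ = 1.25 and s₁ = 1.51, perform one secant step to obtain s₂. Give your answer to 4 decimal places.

g(1.25) = -0.226856, g(1.51) = 0.222110
s₂ = 1.510000 − 0.222110·(1.510000 − 1.250000) / (0.222110 − (-0.226856)) = 1.510000 − (0.057749)/(0.448966) = 1.381374

1.3814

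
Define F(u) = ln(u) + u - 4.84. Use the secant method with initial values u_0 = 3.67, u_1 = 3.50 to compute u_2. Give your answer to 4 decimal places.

3.5682

F(3.67) = 0.130192, F(3.50) = -0.087237
u_2 = 3.500000 − (-0.087237)·(3.500000 − 3.670000) / (-0.087237 − 0.130192) = 3.500000 − (0.014830)/(-0.217429) = 3.568208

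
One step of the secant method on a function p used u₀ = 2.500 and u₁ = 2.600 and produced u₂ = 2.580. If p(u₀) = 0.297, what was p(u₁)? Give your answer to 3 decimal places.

-0.074

The secant line through (2.500, 0.297) and (2.600, p(u₁)) crosses zero at u₂ = 2.580.
So (2.500, 0.297), (2.600, p(u₁)), (2.580, 0) are collinear:
p(u₁) = 0.297 · (2.600 − 2.580) / (2.500 − 2.580) = 0.297 · (0.02000)/(-0.08000) = -0.07425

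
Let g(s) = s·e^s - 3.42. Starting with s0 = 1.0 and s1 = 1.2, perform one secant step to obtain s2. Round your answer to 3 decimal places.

g(1.0) = -0.70172, g(1.2) = 0.56414
s2 = 1.20000 − 0.56414·(1.20000 − 1.00000) / (0.56414 − (-0.70172)) = 1.20000 − (0.11283)/(1.26586) = 1.11087

1.111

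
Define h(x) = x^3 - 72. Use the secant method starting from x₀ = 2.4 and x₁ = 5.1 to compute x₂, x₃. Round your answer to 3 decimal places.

h(2.4) = -58.17600, h(5.1) = 60.65100
x₂ = 5.10000 − 60.65100·(5.10000 − 2.40000) / (60.65100 − (-58.17600)) = 5.10000 − (163.75770)/(118.82700) = 3.72188
h(3.72188) = -20.44301
x₃ = 3.72188 − (-20.44301)·(3.72188 − 5.10000) / (-20.44301 − 60.65100) = 3.72188 − (28.17289)/(-81.09401) = 4.06929

3.722, 4.069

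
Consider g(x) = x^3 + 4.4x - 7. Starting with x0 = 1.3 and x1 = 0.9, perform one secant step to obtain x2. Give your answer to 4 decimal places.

1.1864

g(1.3) = 0.917000, g(0.9) = -2.311000
x2 = 0.900000 − (-2.311000)·(0.900000 − 1.300000) / (-2.311000 − 0.917000) = 0.900000 − (0.924400)/(-3.228000) = 1.186369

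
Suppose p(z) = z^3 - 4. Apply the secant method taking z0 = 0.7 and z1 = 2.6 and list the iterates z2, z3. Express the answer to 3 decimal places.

p(0.7) = -3.65700, p(2.6) = 13.57600
z2 = 2.60000 − 13.57600·(2.60000 − 0.70000) / (13.57600 − (-3.65700)) = 2.60000 − (25.79440)/(17.23300) = 1.10320
p(1.10320) = -2.65736
z3 = 1.10320 − (-2.65736)·(1.10320 − 2.60000) / (-2.65736 − 13.57600) = 1.10320 − (3.97754)/(-16.23336) = 1.34822

1.103, 1.348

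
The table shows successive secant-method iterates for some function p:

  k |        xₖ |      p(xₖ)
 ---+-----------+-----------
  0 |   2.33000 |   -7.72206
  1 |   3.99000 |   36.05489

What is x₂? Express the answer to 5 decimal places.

x₂ = 3.99000 − 36.05489·(3.99000 − 2.33000) / (36.05489 − (-7.72206))
   = 3.99000 − (59.8511174)/(43.7769500) = 2.6228166

2.62282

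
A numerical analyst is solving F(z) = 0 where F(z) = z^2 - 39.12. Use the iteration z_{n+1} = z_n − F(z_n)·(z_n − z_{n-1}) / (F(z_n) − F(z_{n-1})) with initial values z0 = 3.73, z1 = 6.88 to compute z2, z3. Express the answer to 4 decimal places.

6.1058, 6.2474

F(3.73) = -25.207100, F(6.88) = 8.214400
z2 = 6.880000 − 8.214400·(6.880000 − 3.730000) / (8.214400 − (-25.207100)) = 6.880000 − (25.875360)/(33.421500) = 6.105787
F(6.105787) = -1.839365
z3 = 6.105787 − (-1.839365)·(6.105787 − 6.880000) / (-1.839365 − 8.214400) = 6.105787 − (1.424060)/(-10.053765) = 6.247431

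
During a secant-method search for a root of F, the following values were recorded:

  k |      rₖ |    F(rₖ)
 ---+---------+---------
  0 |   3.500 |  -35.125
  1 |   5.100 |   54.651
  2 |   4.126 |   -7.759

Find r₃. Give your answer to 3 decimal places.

r₃ = 4.126 − (-7.759)·(4.126 − 5.100) / (-7.759 − 54.651)
   = 4.126 − (7.55727)/(-62.41000) = 4.24709

4.247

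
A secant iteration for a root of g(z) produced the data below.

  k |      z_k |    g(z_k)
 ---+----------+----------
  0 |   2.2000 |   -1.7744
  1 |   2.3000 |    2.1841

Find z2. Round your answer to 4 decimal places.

z2 = 2.3000 − 2.1841·(2.3000 − 2.2000) / (2.1841 − (-1.7744))
   = 2.3000 − (0.218410)/(3.958500) = 2.244825

2.2448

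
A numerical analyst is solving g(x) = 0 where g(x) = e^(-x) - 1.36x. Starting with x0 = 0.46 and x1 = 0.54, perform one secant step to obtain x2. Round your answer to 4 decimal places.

g(0.46) = 0.005684, g(0.54) = -0.151652
x2 = 0.540000 − (-0.151652)·(0.540000 − 0.460000) / (-0.151652 − 0.005684) = 0.540000 − (-0.012132)/(-0.157335) = 0.462890

0.4629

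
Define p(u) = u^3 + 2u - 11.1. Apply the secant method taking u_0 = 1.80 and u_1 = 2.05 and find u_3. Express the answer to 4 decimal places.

p(1.80) = -1.668000, p(2.05) = 1.615125
u_2 = 2.050000 − 1.615125·(2.050000 − 1.800000) / (1.615125 − (-1.668000)) = 2.050000 − (0.403781)/(3.283125) = 1.927013
p(1.927013) = -0.090242
u_3 = 1.927013 − (-0.090242)·(1.927013 − 2.050000) / (-0.090242 − 1.615125) = 1.927013 − (0.011099)/(-1.705367) = 1.933521

1.9335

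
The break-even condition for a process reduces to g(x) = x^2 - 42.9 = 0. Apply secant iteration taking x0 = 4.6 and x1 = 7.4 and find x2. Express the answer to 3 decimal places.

6.412

g(4.6) = -21.74000, g(7.4) = 11.86000
x2 = 7.40000 − 11.86000·(7.40000 − 4.60000) / (11.86000 − (-21.74000)) = 7.40000 − (33.20800)/(33.60000) = 6.41167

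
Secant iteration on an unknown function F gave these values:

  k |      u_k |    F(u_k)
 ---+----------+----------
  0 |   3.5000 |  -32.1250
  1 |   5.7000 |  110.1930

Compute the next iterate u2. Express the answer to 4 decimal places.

u2 = 5.7000 − 110.1930·(5.7000 − 3.5000) / (110.1930 − (-32.1250))
   = 5.7000 − (242.424600)/(142.318000) = 3.996599

3.9966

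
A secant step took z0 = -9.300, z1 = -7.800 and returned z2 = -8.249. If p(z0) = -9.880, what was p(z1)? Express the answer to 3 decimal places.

4.221

The secant line through (-9.300, -9.880) and (-7.800, p(z1)) crosses zero at z2 = -8.249.
So (-9.300, -9.880), (-7.800, p(z1)), (-8.249, 0) are collinear:
p(z1) = -9.880 · (-7.800 − (-8.249)) / (-9.300 − (-8.249)) = -9.880 · (0.44900)/(-1.05100) = 4.22086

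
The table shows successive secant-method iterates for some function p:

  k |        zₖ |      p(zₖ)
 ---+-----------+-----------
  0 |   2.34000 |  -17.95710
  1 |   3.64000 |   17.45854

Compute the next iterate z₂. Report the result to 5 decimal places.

z₂ = 3.64000 − 17.45854·(3.64000 − 2.34000) / (17.45854 − (-17.95710))
   = 3.64000 − (22.6961020)/(35.4156400) = 2.9991503

2.99915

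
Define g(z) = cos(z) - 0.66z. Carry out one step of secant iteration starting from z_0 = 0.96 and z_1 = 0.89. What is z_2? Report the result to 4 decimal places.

0.9188

g(0.96) = -0.060080, g(0.89) = 0.042012
z_2 = 0.890000 − 0.042012·(0.890000 − 0.960000) / (0.042012 − (-0.060080)) = 0.890000 − (-0.002941)/(0.102092) = 0.918806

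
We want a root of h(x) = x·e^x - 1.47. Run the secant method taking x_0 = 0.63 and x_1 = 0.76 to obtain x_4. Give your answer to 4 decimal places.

0.7174

h(0.63) = -0.287105, h(0.76) = 0.155090
x_2 = 0.760000 − 0.155090·(0.760000 − 0.630000) / (0.155090 − (-0.287105)) = 0.760000 − (0.020162)/(0.442195) = 0.714405
h(0.714405) = -0.010490
x_3 = 0.714405 − (-0.010490)·(0.714405 − 0.760000) / (-0.010490 − 0.155090) = 0.714405 − (0.000478)/(-0.165580) = 0.717294
h(0.717294) = -0.000350
x_4 = 0.717294 − (-0.000350)·(0.717294 − 0.714405) / (-0.000350 − (-0.010490)) = 0.717294 − (-0.000001)/(0.010140) = 0.717394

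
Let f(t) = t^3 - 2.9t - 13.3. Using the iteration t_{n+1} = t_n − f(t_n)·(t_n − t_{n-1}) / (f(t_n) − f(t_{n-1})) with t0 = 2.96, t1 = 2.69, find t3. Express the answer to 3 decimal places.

2.774

f(2.96) = 4.05034, f(2.69) = -1.63589
t2 = 2.69000 − (-1.63589)·(2.69000 − 2.96000) / (-1.63589 − 4.05034) = 2.69000 − (0.44169)/(-5.68623) = 2.76768
f(2.76768) = -0.12575
t3 = 2.76768 − (-0.12575)·(2.76768 − 2.69000) / (-0.12575 − (-1.63589)) = 2.76768 − (-0.00977)/(1.51014) = 2.77415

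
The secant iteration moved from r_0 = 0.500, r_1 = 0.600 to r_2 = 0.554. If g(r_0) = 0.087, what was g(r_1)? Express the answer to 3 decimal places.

-0.074

The secant line through (0.500, 0.087) and (0.600, g(r_1)) crosses zero at r_2 = 0.554.
So (0.500, 0.087), (0.600, g(r_1)), (0.554, 0) are collinear:
g(r_1) = 0.087 · (0.600 − 0.554) / (0.500 − 0.554) = 0.087 · (0.04600)/(-0.05400) = -0.07411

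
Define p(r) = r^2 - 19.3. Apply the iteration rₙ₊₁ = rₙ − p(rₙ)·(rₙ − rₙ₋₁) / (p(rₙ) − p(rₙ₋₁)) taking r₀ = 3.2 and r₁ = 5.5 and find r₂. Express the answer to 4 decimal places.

4.2414

p(3.2) = -9.060000, p(5.5) = 10.950000
r₂ = 5.500000 − 10.950000·(5.500000 − 3.200000) / (10.950000 − (-9.060000)) = 5.500000 − (25.185000)/(20.010000) = 4.241379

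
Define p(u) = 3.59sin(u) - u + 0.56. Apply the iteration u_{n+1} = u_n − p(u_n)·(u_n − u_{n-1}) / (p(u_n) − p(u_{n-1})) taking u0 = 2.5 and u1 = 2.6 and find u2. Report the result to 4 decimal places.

2.5524

p(2.5) = 0.208515, p(2.6) = -0.189350
u2 = 2.600000 − (-0.189350)·(2.600000 − 2.500000) / (-0.189350 − 0.208515) = 2.600000 − (-0.018935)/(-0.397865) = 2.552408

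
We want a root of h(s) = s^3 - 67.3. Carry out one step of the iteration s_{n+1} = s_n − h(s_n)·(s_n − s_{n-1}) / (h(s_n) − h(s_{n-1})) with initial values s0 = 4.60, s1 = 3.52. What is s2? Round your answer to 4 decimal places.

3.9962

h(4.60) = 30.036000, h(3.52) = -23.685792
s2 = 3.520000 − (-23.685792)·(3.520000 − 4.600000) / (-23.685792 − 30.036000) = 3.520000 − (25.580655)/(-53.721792) = 3.996169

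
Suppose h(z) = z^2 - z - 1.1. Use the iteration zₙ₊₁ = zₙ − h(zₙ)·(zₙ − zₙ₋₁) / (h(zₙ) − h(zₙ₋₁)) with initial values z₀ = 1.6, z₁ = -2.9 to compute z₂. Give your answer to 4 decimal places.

h(1.6) = -0.140000, h(-2.9) = 10.210000
z₂ = -2.900000 − 10.210000·(-2.900000 − 1.600000) / (10.210000 − (-0.140000)) = -2.900000 − (-45.945000)/(10.350000) = 1.539130

1.5391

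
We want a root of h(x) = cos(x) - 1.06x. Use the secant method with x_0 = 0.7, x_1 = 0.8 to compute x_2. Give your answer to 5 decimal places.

0.71312

h(0.7) = 0.0228422, h(0.8) = -0.1512933
x_2 = 0.8000000 − (-0.1512933)·(0.8000000 − 0.7000000) / (-0.1512933 − 0.0228422) = 0.8000000 − (-0.0151293)/(-0.1741355) = 0.7131175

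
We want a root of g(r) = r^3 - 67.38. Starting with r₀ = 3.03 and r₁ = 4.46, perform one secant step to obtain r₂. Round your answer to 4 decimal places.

g(3.03) = -39.561873, g(4.46) = 21.336536
r₂ = 4.460000 − 21.336536·(4.460000 − 3.030000) / (21.336536 − (-39.561873)) = 4.460000 − (30.511246)/(60.898409) = 3.958981

3.9590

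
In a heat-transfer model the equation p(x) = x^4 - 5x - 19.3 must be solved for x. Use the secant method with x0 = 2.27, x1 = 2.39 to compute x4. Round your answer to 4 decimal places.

p(2.27) = -4.097622, p(2.39) = 1.378086
x2 = 2.390000 − 1.378086·(2.390000 − 2.270000) / (1.378086 − (-4.097622)) = 2.390000 − (0.165370)/(5.475708) = 2.359799
p(2.359799) = -0.089105
x3 = 2.359799 − (-0.089105)·(2.359799 − 2.390000) / (-0.089105 − 1.378086) = 2.359799 − (0.002691)/(-1.467191) = 2.361633
p(2.361633) = -0.001754
x4 = 2.361633 − (-0.001754)·(2.361633 − 2.359799) / (-0.001754 − (-0.089105)) = 2.361633 − (-0.000003)/(0.087350) = 2.361670

2.3617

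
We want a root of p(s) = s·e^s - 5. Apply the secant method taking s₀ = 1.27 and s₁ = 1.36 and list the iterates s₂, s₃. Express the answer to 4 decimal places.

p(1.27) = -0.477717, p(1.36) = 0.298823
s₂ = 1.360000 − 0.298823·(1.360000 − 1.270000) / (0.298823 − (-0.477717)) = 1.360000 − (0.026894)/(0.776540) = 1.325367
p(1.325367) = -0.011895
s₃ = 1.325367 − (-0.011895)·(1.325367 − 1.360000) / (-0.011895 − 0.298823) = 1.325367 − (0.000412)/(-0.310718) = 1.326693

1.3254, 1.3267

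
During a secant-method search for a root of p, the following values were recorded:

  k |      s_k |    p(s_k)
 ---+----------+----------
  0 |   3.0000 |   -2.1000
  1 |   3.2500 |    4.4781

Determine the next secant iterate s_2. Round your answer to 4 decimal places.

3.0798

s_2 = 3.2500 − 4.4781·(3.2500 − 3.0000) / (4.4781 − (-2.1000))
   = 3.2500 − (1.119525)/(6.578100) = 3.079810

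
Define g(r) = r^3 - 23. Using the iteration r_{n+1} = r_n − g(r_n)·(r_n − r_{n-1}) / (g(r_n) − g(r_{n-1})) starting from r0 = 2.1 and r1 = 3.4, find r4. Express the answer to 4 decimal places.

g(2.1) = -13.739000, g(3.4) = 16.304000
r2 = 3.400000 − 16.304000·(3.400000 − 2.100000) / (16.304000 − (-13.739000)) = 3.400000 − (21.195200)/(30.043000) = 2.694505
g(2.694505) = -3.436941
r3 = 2.694505 − (-3.436941)·(2.694505 − 3.400000) / (-3.436941 − 16.304000) = 2.694505 − (2.424746)/(-19.740941) = 2.817333
g(2.817333) = -0.637803
r4 = 2.817333 − (-0.637803)·(2.817333 − 2.694505) / (-0.637803 − (-3.436941)) = 2.817333 − (-0.078340)/(2.799139) = 2.845320

2.8453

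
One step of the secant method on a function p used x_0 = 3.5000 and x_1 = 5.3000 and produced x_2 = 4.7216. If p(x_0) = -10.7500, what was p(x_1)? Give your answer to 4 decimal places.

The secant line through (3.5000, -10.7500) and (5.3000, p(x_1)) crosses zero at x_2 = 4.7216.
So (3.5000, -10.7500), (5.3000, p(x_1)), (4.7216, 0) are collinear:
p(x_1) = -10.7500 · (5.3000 − 4.7216) / (3.5000 − 4.7216) = -10.7500 · (0.578400)/(-1.221600) = 5.089882

5.0899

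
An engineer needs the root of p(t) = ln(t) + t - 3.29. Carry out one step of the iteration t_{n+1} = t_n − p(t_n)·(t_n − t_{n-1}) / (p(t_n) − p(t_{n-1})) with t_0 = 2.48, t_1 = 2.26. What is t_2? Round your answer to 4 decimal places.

2.4109

p(2.48) = 0.098259, p(2.26) = -0.214635
t_2 = 2.260000 − (-0.214635)·(2.260000 − 2.480000) / (-0.214635 − 0.098259) = 2.260000 − (0.047220)/(-0.312894) = 2.410913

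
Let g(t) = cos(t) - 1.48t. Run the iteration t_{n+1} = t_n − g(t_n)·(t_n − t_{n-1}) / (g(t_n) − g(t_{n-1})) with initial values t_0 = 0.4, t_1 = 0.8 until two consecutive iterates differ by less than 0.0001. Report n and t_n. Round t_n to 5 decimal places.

g(0.4) = 0.3290610, g(0.8) = -0.4872933
t_2 = 0.8000000 − (-0.4872933)·(0.4000000)/(-0.8163543) = 0.5612344;  |Δ| = 0.2387656
g(0.5612344) = 0.0159718
t_3 = 0.5612344 − 0.0159718·(-0.2387656)/(0.5032651) = 0.5688120;  |Δ| = 0.0075776
g(0.5688120) = 0.0006998
t_4 = 0.5688120 − 0.0006998·(0.0075776)/(-0.0152721) = 0.5691592;  |Δ| = 0.0003472
g(0.5691592) = -0.0000012
t_5 = 0.5691592 − (-0.0000012)·(0.0003472)/(-0.0007009) = 0.5691586;  |Δ| = 0.0000006
|t_5 − t_4| = 0.0000006 < 0.0001

n = 5, t_n = 0.56916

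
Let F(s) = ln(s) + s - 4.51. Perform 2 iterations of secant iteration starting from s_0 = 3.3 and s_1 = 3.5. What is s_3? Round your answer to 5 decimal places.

3.31234

F(3.3) = -0.0160775, F(3.5) = 0.2427630
s_2 = 3.5000000 − 0.2427630·(3.5000000 − 3.3000000) / (0.2427630 − (-0.0160775)) = 3.5000000 − (0.0485526)/(0.2588405) = 3.3124227
F(3.3124227) = 0.0001026
s_3 = 3.3124227 − 0.0001026·(3.3124227 − 3.5000000) / (0.0001026 − 0.2427630) = 3.3124227 − (-0.0000192)/(-0.2426604) = 3.3123434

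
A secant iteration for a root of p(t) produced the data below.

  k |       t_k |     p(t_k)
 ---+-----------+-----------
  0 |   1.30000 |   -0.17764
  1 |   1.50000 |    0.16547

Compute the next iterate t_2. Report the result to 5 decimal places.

t_2 = 1.50000 − 0.16547·(1.50000 − 1.30000) / (0.16547 − (-0.17764))
   = 1.50000 − (0.0330940)/(0.3431100) = 1.4035470

1.40355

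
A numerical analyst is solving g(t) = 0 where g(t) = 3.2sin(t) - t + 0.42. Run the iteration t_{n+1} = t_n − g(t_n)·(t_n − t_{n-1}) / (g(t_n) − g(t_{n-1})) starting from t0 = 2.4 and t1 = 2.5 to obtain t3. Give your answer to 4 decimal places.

2.4531

g(2.4) = 0.181482, g(2.5) = -0.164889
t2 = 2.500000 − (-0.164889)·(2.500000 − 2.400000) / (-0.164889 − 0.181482) = 2.500000 − (-0.016489)/(-0.346371) = 2.452395
g(2.452395) = 0.002542
t3 = 2.452395 − 0.002542·(2.452395 − 2.500000) / (0.002542 − (-0.164889)) = 2.452395 − (-0.000121)/(0.167431) = 2.453118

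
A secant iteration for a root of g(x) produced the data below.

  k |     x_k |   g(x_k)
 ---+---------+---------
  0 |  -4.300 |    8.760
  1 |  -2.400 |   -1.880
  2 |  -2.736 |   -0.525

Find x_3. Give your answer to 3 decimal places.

-2.866

x_3 = -2.736 − (-0.525)·(-2.736 − (-2.400)) / (-0.525 − (-1.880))
   = -2.736 − (0.17640)/(1.35500) = -2.86618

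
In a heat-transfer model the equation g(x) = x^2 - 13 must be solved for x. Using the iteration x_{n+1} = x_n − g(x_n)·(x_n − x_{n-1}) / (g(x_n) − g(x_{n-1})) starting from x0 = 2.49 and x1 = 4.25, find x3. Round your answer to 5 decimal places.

3.59668

g(2.49) = -6.7999000, g(4.25) = 5.0625000
x2 = 4.2500000 − 5.0625000·(4.2500000 − 2.4900000) / (5.0625000 − (-6.7999000)) = 4.2500000 − (8.9100000)/(11.8624000) = 3.4988872
g(3.4988872) = -0.7577881
x3 = 3.4988872 − (-0.7577881)·(3.4988872 − 4.2500000) / (-0.7577881 − 5.0625000) = 3.4988872 − (0.5691843)/(-5.8202881) = 3.5966804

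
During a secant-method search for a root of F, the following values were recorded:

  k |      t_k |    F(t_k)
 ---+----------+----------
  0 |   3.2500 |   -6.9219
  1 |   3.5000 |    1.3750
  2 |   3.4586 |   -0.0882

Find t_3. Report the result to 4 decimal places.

3.4611

t_3 = 3.4586 − (-0.0882)·(3.4586 − 3.5000) / (-0.0882 − 1.3750)
   = 3.4586 − (0.003651)/(-1.463200) = 3.461096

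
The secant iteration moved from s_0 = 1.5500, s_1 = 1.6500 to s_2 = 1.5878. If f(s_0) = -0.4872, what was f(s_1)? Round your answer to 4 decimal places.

0.8017

The secant line through (1.5500, -0.4872) and (1.6500, f(s_1)) crosses zero at s_2 = 1.5878.
So (1.5500, -0.4872), (1.6500, f(s_1)), (1.5878, 0) are collinear:
f(s_1) = -0.4872 · (1.6500 − 1.5878) / (1.5500 − 1.5878) = -0.4872 · (0.062200)/(-0.037800) = 0.801689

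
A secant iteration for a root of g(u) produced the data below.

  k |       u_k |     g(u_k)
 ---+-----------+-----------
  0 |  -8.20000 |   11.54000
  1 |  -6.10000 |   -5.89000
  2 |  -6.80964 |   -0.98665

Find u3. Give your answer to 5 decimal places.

-6.95243

u3 = -6.80964 − (-0.98665)·(-6.80964 − (-6.10000)) / (-0.98665 − (-5.89000))
   = -6.80964 − (0.7001663)/(4.9033500) = -6.9524335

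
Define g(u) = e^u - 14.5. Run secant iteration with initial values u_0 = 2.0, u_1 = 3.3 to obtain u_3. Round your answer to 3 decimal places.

2.615

g(2.0) = -7.11094, g(3.3) = 12.61264
u_2 = 3.30000 − 12.61264·(3.30000 − 2.00000) / (12.61264 − (-7.11094)) = 3.30000 − (16.39643)/(19.72358) = 2.46869
g(2.46869) = -2.69304
u_3 = 2.46869 − (-2.69304)·(2.46869 − 3.30000) / (-2.69304 − 12.61264) = 2.46869 − (2.23876)/(-15.30568) = 2.61496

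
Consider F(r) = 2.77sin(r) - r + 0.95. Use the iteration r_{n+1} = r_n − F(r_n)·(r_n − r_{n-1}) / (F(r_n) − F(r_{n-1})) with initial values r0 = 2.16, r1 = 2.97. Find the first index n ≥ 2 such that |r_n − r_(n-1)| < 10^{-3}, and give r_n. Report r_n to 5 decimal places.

n = 5, r_n = 2.53320

F(2.16) = 1.0929322, F(2.97) = -1.5470174
r2 = 2.9700000 − (-1.5470174)·(0.8100000)/(-2.6399496) = 2.4953379;  |Δ| = 0.4746621
F(2.4953379) = 0.1227580
r3 = 2.4953379 − 0.1227580·(-0.4746621)/(1.6697754) = 2.5302339;  |Δ| = 0.0348960
F(2.5302339) = 0.0096924
r4 = 2.5302339 − 0.0096924·(0.0348960)/(-0.1130656) = 2.5332253;  |Δ| = 0.0029914
F(2.5332253) = -0.0000915
r5 = 2.5332253 − (-0.0000915)·(0.0029914)/(-0.0097839) = 2.5331974;  |Δ| = 0.0000280
|r5 − r4| = 0.0000280 < 10^{-3}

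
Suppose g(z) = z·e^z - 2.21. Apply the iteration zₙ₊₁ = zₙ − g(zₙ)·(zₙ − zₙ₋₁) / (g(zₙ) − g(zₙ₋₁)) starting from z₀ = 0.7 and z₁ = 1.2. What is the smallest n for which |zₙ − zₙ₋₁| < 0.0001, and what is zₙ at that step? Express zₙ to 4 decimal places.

g(0.7) = -0.800373, g(1.2) = 1.774140
z₂ = 1.200000 − 1.774140·(0.500000)/(2.574513) = 0.855442;  |Δ| = 0.344558
g(0.855442) = -0.197648
z₃ = 0.855442 − (-0.197648)·(-0.344558)/(-1.971788) = 0.889979;  |Δ| = 0.034538
g(0.889979) = -0.042829
z₄ = 0.889979 − (-0.042829)·(0.034538)/(0.154819) = 0.899534;  |Δ| = 0.009555
g(0.899534) = 0.001466
z₅ = 0.899534 − 0.001466·(0.009555)/(0.044295) = 0.899218;  |Δ| = 0.000316
g(0.899218) = -0.000010
z₆ = 0.899218 − (-0.000010)·(-0.000316)/(-0.001476) = 0.899220;  |Δ| = 0.000002
|z₆ − z₅| = 0.000002 < 0.0001

n = 6, zₙ = 0.8992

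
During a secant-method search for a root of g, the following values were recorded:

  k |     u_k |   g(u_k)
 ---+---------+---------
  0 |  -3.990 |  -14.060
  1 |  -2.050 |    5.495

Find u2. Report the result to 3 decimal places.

u2 = -2.050 − 5.495·(-2.050 − (-3.990)) / (5.495 − (-14.060))
   = -2.050 − (10.66030)/(19.55500) = -2.59514

-2.595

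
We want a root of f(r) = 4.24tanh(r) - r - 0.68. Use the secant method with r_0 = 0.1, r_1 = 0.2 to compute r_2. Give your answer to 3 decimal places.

f(0.1) = -0.35741, f(0.2) = -0.04313
r_2 = 0.20000 − (-0.04313)·(0.20000 − 0.10000) / (-0.04313 − (-0.35741)) = 0.20000 − (-0.00431)/(0.31428) = 0.21372

0.214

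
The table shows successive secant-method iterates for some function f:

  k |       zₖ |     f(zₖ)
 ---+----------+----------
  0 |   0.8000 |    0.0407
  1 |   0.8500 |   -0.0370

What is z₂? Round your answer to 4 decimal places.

0.8262

z₂ = 0.8500 − (-0.0370)·(0.8500 − 0.8000) / (-0.0370 − 0.0407)
   = 0.8500 − (-0.001850)/(-0.077700) = 0.826190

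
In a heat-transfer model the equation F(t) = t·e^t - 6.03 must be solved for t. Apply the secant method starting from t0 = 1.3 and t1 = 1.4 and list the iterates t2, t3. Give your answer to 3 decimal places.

F(1.3) = -1.25991, F(1.4) = -0.35272
t2 = 1.40000 − (-0.35272)·(1.40000 − 1.30000) / (-0.35272 − (-1.25991)) = 1.40000 − (-0.03527)/(0.90719) = 1.43888
F(1.43888) = 0.03628
t3 = 1.43888 − 0.03628·(1.43888 − 1.40000) / (0.03628 − (-0.35272)) = 1.43888 − (0.00141)/(0.38900) = 1.43525

1.439, 1.435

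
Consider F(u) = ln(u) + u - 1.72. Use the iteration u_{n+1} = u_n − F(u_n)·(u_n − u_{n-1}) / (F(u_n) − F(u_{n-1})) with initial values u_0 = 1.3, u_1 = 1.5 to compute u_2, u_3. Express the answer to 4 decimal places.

1.3919, 1.3904

F(1.3) = -0.157636, F(1.5) = 0.185465
u_2 = 1.500000 − 0.185465·(1.500000 − 1.300000) / (0.185465 − (-0.157636)) = 1.500000 − (0.037093)/(0.343101) = 1.391889
F(1.391889) = 0.002551
u_3 = 1.391889 − 0.002551·(1.391889 − 1.500000) / (0.002551 − 0.185465) = 1.391889 − (-0.000276)/(-0.182915) = 1.390381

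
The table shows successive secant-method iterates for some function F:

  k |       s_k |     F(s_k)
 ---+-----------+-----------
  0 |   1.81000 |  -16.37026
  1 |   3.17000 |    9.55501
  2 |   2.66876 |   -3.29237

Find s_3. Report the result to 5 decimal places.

s_3 = 2.66876 − (-3.29237)·(2.66876 − 3.17000) / (-3.29237 − 9.55501)
   = 2.66876 − (1.6502675)/(-12.8473800) = 2.7972117

2.79721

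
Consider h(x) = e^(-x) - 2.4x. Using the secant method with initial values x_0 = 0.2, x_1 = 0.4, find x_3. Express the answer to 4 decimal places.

0.3066

h(0.2) = 0.338731, h(0.4) = -0.289680
x_2 = 0.400000 − (-0.289680)·(0.400000 − 0.200000) / (-0.289680 − 0.338731) = 0.400000 − (-0.057936)/(-0.628411) = 0.307806
h(0.307806) = -0.003675
x_3 = 0.307806 − (-0.003675)·(0.307806 − 0.400000) / (-0.003675 − (-0.289680)) = 0.307806 − (0.000339)/(0.286005) = 0.306621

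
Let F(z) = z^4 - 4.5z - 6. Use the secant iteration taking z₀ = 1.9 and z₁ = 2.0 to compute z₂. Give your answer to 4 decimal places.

F(1.9) = -1.517900, F(2.0) = 1.000000
z₂ = 2.000000 − 1.000000·(2.000000 − 1.900000) / (1.000000 − (-1.517900)) = 2.000000 − (0.100000)/(2.517900) = 1.960284

1.9603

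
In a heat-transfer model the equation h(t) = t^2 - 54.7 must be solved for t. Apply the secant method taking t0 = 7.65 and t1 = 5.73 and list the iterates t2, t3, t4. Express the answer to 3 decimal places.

7.364, 7.400, 7.396

h(7.65) = 3.82250, h(5.73) = -21.86710
t2 = 5.73000 − (-21.86710)·(5.73000 − 7.65000) / (-21.86710 − 3.82250) = 5.73000 − (41.98483)/(-25.68960) = 7.36431
h(7.36431) = -0.46690
t3 = 7.36431 − (-0.46690)·(7.36431 − 5.73000) / (-0.46690 − (-21.86710)) = 7.36431 − (-0.76307)/(21.40020) = 7.39997
h(7.39997) = 0.05955
t4 = 7.39997 − 0.05955·(7.39997 − 7.36431) / (0.05955 − (-0.46690)) = 7.39997 − (0.00212)/(0.52645) = 7.39594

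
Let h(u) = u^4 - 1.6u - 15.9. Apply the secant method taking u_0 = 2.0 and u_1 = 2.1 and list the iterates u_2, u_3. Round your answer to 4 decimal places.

2.0943, 2.0947

h(2.0) = -3.100000, h(2.1) = 0.188100
u_2 = 2.100000 − 0.188100·(2.100000 − 2.000000) / (0.188100 − (-3.100000)) = 2.100000 − (0.018810)/(3.288100) = 2.094279
h(2.094279) = -0.013798
u_3 = 2.094279 − (-0.013798)·(2.094279 − 2.100000) / (-0.013798 − 0.188100) = 2.094279 − (0.000079)/(-0.201898) = 2.094670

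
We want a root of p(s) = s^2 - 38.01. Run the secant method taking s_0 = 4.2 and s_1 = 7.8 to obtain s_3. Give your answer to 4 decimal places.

6.1333

p(4.2) = -20.370000, p(7.8) = 22.830000
s_2 = 7.800000 − 22.830000·(7.800000 − 4.200000) / (22.830000 − (-20.370000)) = 7.800000 − (82.188000)/(43.200000) = 5.897500
p(5.897500) = -3.229494
s_3 = 5.897500 − (-3.229494)·(5.897500 − 7.800000) / (-3.229494 − 22.830000) = 5.897500 − (6.144112)/(-26.059494) = 6.133272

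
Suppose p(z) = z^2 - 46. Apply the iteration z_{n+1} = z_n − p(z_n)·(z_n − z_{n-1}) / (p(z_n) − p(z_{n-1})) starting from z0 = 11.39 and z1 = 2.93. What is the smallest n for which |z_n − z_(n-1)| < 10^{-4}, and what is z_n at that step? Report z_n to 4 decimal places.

n = 7, z_n = 6.7823

p(11.39) = 83.732100, p(2.93) = -37.415100
z2 = 2.930000 − (-37.415100)·(-8.460000)/(-121.147200) = 5.542786;  |Δ| = 2.612786
p(5.542786) = -15.277520
z3 = 5.542786 − (-15.277520)·(2.612786)/(22.137580) = 7.345915;  |Δ| = 1.803128
p(7.345915) = 7.962460
z4 = 7.345915 − 7.962460·(1.803128)/(23.239980) = 6.728128;  |Δ| = 0.617786
p(6.728128) = -0.732288
z5 = 6.728128 − (-0.732288)·(-0.617786)/(-8.694748) = 6.780160;  |Δ| = 0.052031
p(6.780160) = -0.029437
z6 = 6.780160 − (-0.029437)·(0.052031)/(0.702851) = 6.782339;  |Δ| = 0.002179
p(6.782339) = 0.000118
z7 = 6.782339 − 0.000118·(0.002179)/(0.029555) = 6.782330;  |Δ| = 0.000009
|z7 − z6| = 0.000009 < 10^{-4}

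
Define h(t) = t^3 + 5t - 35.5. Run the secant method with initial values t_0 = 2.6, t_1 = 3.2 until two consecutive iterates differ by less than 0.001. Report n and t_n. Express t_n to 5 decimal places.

n = 5, t_n = 2.78408

h(2.6) = -4.9240000, h(3.2) = 13.2680000
t_2 = 3.2000000 − 13.2680000·(0.6000000)/(18.1920000) = 2.7624011;  |Δ| = 0.4375989
h(2.7624011) = -0.6085001
t_3 = 2.7624011 − (-0.6085001)·(-0.4375989)/(-13.8765001) = 2.7815903;  |Δ| = 0.0191892
h(2.7815903) = -0.0702051
t_4 = 2.7815903 − (-0.0702051)·(0.0191892)/(0.5382951) = 2.7840929;  |Δ| = 0.0025027
h(2.7840929) = 0.0004521
t_5 = 2.7840929 − 0.0004521·(0.0025027)/(0.0706572) = 2.7840769;  |Δ| = 0.0000160
|t_5 − t_4| = 0.0000160 < 0.001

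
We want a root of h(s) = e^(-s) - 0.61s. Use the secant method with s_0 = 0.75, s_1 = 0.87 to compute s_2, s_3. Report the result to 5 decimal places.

h(0.75) = 0.0148666, h(0.87) = -0.1117485
s_2 = 0.8700000 − (-0.1117485)·(0.8700000 − 0.7500000) / (-0.1117485 − 0.0148666) = 0.8700000 − (-0.0134098)/(-0.1266150) = 0.7640898
h(0.7640898) = -0.0003372
s_3 = 0.7640898 − (-0.0003372)·(0.7640898 − 0.8700000) / (-0.0003372 − (-0.1117485)) = 0.7640898 − (0.0000357)/(0.1114113) = 0.7637693

0.76409, 0.76377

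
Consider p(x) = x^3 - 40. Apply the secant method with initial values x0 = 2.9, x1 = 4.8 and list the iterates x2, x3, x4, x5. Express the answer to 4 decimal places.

3.2441, 3.3633, 3.4230, 3.4199

p(2.9) = -15.611000, p(4.8) = 70.592000
x2 = 4.800000 − 70.592000·(4.800000 − 2.900000) / (70.592000 − (-15.611000)) = 4.800000 − (134.124800)/(86.203000) = 3.244082
p(3.244082) = -5.859061
x3 = 3.244082 − (-5.859061)·(3.244082 − 4.800000) / (-5.859061 − 70.592000) = 3.244082 − (9.116218)/(-76.451061) = 3.363325
p(3.363325) = -1.954235
x4 = 3.363325 − (-1.954235)·(3.363325 − 3.244082) / (-1.954235 − (-5.859061)) = 3.363325 − (-0.233028)/(3.904826) = 3.423001
p(3.423001) = 0.107098
x5 = 3.423001 − 0.107098·(3.423001 − 3.363325) / (0.107098 − (-1.954235)) = 3.423001 − (0.006391)/(2.061333) = 3.419901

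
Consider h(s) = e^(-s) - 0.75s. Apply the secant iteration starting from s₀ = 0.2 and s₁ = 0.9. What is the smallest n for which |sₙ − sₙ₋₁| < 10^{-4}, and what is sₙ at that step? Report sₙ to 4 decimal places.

h(0.2) = 0.668731, h(0.9) = -0.268430
s₂ = 0.900000 − (-0.268430)·(0.700000)/(-0.937161) = 0.699500;  |Δ| = 0.200500
h(0.699500) = -0.027791
s₃ = 0.699500 − (-0.027791)·(-0.200500)/(0.240640) = 0.676344;  |Δ| = 0.023155
h(0.676344) = 0.001214
s₄ = 0.676344 − 0.001214·(-0.023155)/(0.029005) = 0.677314;  |Δ| = 0.000969
h(0.677314) = -0.000005
s₅ = 0.677314 − (-0.000005)·(0.000969)/(-0.001220) = 0.677309;  |Δ| = 0.000004
|s₅ − s₄| = 0.000004 < 10^{-4}

n = 5, sₙ = 0.6773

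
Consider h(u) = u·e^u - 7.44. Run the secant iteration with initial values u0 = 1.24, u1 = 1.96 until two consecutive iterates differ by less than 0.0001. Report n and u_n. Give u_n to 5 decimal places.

n = 6, u_n = 1.56133

h(1.24) = -3.1550393, h(1.96) = 6.4746810
u2 = 1.9600000 − 6.4746810·(0.7200000)/(9.6297204) = 1.4758976;  |Δ| = 0.4841024
h(1.4758976) = -0.9830052
u3 = 1.4758976 − (-0.9830052)·(-0.4841024)/(-7.4576862) = 1.5397077;  |Δ| = 0.0638100
h(1.5397077) = -0.2599939
u4 = 1.5397077 − (-0.2599939)·(0.0638100)/(0.7230112) = 1.5626537;  |Δ| = 0.0229460
h(1.5626537) = 0.0161493
u5 = 1.5626537 − 0.0161493·(0.0229460)/(0.2761433) = 1.5613117;  |Δ| = 0.0013419
h(1.5613117) = -0.0002439
u6 = 1.5613117 − (-0.0002439)·(-0.0013419)/(-0.0163932) = 1.5613317;  |Δ| = 0.0000200
|u6 − u5| = 0.0000200 < 0.0001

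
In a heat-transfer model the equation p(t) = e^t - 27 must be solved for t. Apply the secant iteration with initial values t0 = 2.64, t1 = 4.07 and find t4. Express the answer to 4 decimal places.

3.3063

p(2.64) = -12.986796, p(4.07) = 31.556963
t2 = 4.070000 − 31.556963·(4.070000 − 2.640000) / (31.556963 − (-12.986796)) = 4.070000 − (45.126457)/(44.543759) = 3.056919
p(3.056919) = -5.738062
t3 = 3.056919 − (-5.738062)·(3.056919 − 4.070000) / (-5.738062 − 31.556963) = 3.056919 − (5.813124)/(-37.295024) = 3.212787
p(3.212787) = -2.151754
t4 = 3.212787 − (-2.151754)·(3.212787 − 3.056919) / (-2.151754 − (-5.738062)) = 3.212787 − (-0.335391)/(3.586308) = 3.306307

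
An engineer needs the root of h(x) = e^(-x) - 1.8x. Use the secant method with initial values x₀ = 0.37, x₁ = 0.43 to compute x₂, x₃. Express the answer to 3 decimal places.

0.380, 0.380

h(0.37) = 0.02473, h(0.43) = -0.12349
x₂ = 0.43000 − (-0.12349)·(0.43000 − 0.37000) / (-0.12349 − 0.02473) = 0.43000 − (-0.00741)/(-0.14823) = 0.38001
h(0.38001) = -0.00017
x₃ = 0.38001 − (-0.00017)·(0.38001 − 0.43000) / (-0.00017 − (-0.12349)) = 0.38001 − (0.00001)/(0.12332) = 0.37994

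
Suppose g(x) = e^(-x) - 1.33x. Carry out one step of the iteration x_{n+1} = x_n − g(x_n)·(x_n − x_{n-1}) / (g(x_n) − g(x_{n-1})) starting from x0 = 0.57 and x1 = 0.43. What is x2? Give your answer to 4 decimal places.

g(0.57) = -0.192575, g(0.43) = 0.078609
x2 = 0.430000 − 0.078609·(0.430000 − 0.570000) / (0.078609 − (-0.192575)) = 0.430000 − (-0.011005)/(0.271184) = 0.470582

0.4706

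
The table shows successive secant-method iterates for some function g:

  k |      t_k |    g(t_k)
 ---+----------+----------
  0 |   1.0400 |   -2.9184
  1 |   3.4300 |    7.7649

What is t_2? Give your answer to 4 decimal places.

t_2 = 3.4300 − 7.7649·(3.4300 − 1.0400) / (7.7649 − (-2.9184))
   = 3.4300 − (18.558111)/(10.683300) = 1.692886

1.6929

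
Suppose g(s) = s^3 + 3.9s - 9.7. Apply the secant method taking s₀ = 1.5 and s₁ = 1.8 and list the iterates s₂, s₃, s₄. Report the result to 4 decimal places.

1.5393, 1.5433, 1.5438

g(1.5) = -0.475000, g(1.8) = 3.152000
s₂ = 1.800000 − 3.152000·(1.800000 − 1.500000) / (3.152000 − (-0.475000)) = 1.800000 − (0.945600)/(3.627000) = 1.539289
g(1.539289) = -0.049569
s₃ = 1.539289 − (-0.049569)·(1.539289 − 1.800000) / (-0.049569 − 3.152000) = 1.539289 − (0.012923)/(-3.201569) = 1.543325
g(1.543325) = -0.005059
s₄ = 1.543325 − (-0.005059)·(1.543325 − 1.539289) / (-0.005059 − (-0.049569)) = 1.543325 − (-0.000020)/(0.044510) = 1.543784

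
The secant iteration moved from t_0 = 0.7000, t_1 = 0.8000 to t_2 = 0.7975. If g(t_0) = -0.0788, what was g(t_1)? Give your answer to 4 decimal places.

The secant line through (0.7000, -0.0788) and (0.8000, g(t_1)) crosses zero at t_2 = 0.7975.
So (0.7000, -0.0788), (0.8000, g(t_1)), (0.7975, 0) are collinear:
g(t_1) = -0.0788 · (0.8000 − 0.7975) / (0.7000 − 0.7975) = -0.0788 · (0.002500)/(-0.097500) = 0.002021

0.0020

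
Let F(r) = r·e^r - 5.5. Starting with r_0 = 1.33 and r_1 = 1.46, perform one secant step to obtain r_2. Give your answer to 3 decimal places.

1.379

F(1.33) = -0.47121, F(1.46) = 0.78670
r_2 = 1.46000 − 0.78670·(1.46000 − 1.33000) / (0.78670 − (-0.47121)) = 1.46000 − (0.10227)/(1.25791) = 1.37870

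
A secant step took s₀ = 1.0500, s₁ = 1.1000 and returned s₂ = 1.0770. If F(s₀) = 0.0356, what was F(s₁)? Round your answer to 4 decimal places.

The secant line through (1.0500, 0.0356) and (1.1000, F(s₁)) crosses zero at s₂ = 1.0770.
So (1.0500, 0.0356), (1.1000, F(s₁)), (1.0770, 0) are collinear:
F(s₁) = 0.0356 · (1.1000 − 1.0770) / (1.0500 − 1.0770) = 0.0356 · (0.023000)/(-0.027000) = -0.030326

-0.0303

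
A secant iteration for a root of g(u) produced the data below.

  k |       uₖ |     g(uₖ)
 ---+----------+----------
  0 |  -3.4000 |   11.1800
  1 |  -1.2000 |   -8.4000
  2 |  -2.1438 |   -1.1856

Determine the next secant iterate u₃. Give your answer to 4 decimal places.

u₃ = -2.1438 − (-1.1856)·(-2.1438 − (-1.2000)) / (-1.1856 − (-8.4000))
   = -2.1438 − (1.118969)/(7.214400) = -2.298902

-2.2989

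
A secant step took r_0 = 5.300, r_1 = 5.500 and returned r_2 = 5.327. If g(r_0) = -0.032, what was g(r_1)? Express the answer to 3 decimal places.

0.205

The secant line through (5.300, -0.032) and (5.500, g(r_1)) crosses zero at r_2 = 5.327.
So (5.300, -0.032), (5.500, g(r_1)), (5.327, 0) are collinear:
g(r_1) = -0.032 · (5.500 − 5.327) / (5.300 − 5.327) = -0.032 · (0.17300)/(-0.02700) = 0.20504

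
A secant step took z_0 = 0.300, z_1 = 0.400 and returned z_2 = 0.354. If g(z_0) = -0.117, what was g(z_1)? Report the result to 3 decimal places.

The secant line through (0.300, -0.117) and (0.400, g(z_1)) crosses zero at z_2 = 0.354.
So (0.300, -0.117), (0.400, g(z_1)), (0.354, 0) are collinear:
g(z_1) = -0.117 · (0.400 − 0.354) / (0.300 − 0.354) = -0.117 · (0.04600)/(-0.05400) = 0.09967

0.100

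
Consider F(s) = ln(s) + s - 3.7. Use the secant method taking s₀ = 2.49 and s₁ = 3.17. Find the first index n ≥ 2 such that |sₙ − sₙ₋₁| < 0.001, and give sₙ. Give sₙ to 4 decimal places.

F(2.49) = -0.297717, F(3.17) = 0.623732
s₂ = 3.170000 − 0.623732·(0.680000)/(0.921449) = 2.709706;  |Δ| = 0.460294
F(2.709706) = 0.006546
s₃ = 2.709706 − 0.006546·(-0.460294)/(-0.617186) = 2.704824;  |Δ| = 0.004882
F(2.704824) = -0.000139
s₄ = 2.704824 − (-0.000139)·(-0.004882)/(-0.006685) = 2.704926;  |Δ| = 0.000102
|s₄ − s₃| = 0.000102 < 0.001

n = 4, sₙ = 2.7049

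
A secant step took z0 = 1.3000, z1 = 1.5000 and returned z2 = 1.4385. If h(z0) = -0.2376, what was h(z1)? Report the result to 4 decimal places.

0.1055

The secant line through (1.3000, -0.2376) and (1.5000, h(z1)) crosses zero at z2 = 1.4385.
So (1.3000, -0.2376), (1.5000, h(z1)), (1.4385, 0) are collinear:
h(z1) = -0.2376 · (1.5000 − 1.4385) / (1.3000 − 1.4385) = -0.2376 · (0.061500)/(-0.138500) = 0.105505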